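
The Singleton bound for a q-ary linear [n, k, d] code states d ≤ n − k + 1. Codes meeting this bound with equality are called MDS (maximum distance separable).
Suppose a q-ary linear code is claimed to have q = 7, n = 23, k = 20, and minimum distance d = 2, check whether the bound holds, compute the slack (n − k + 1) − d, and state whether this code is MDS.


Singleton RHS = n − k + 1 = 4, slack = 2, bound satisfied, not MDS.

Singleton bound: d ≤ n − k + 1.
Here n = 23, k = 20, so n − k + 1 = 4.
Given d = 2, check d ≤ 4: YES.
Slack = (n − k + 1) − d = 2.
The code is NOT MDS (slack = 2 > 0).
Description: the claimed parameters are [23, 20, 2]_7; such a code would be non-MDS.


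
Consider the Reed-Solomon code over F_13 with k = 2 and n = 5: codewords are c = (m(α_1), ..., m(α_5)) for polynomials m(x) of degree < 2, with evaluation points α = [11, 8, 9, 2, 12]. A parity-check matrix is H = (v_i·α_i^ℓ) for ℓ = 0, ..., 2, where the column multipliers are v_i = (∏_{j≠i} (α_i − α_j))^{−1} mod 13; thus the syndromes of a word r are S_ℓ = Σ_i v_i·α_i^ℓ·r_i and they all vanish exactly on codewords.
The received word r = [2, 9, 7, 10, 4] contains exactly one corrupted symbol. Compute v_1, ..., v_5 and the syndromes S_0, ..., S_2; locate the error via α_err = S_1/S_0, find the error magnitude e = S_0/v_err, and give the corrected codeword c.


S = (3, 1, 9), error at position 3, error magnitude e = 9, c = [2, 9, 11, 10, 4].

Step 1: column multipliers v_i = (∏_{j≠i}(α_i − α_j))^{−1} mod 13.
  i = 1 (α = 11): (11−8)(11−9)(11−2)(11−12) = 3·2·9·(−1) = −54 ≡ 11, so v_1 = 11^{−1} = 6 (mod 13).
  i = 2 (α = 8): (8−11)(8−9)(8−2)(8−12) = (−3)·(−1)·6·(−4) = −72 ≡ 6, so v_2 = 6^{−1} = 11 (mod 13).
  i = 3 (α = 9): (9−11)(9−8)(9−2)(9−12) = (−2)·1·7·(−3) = 42 ≡ 3, so v_3 = 3^{−1} = 9 (mod 13).
  i = 4 (α = 2): (2−11)(2−8)(2−9)(2−12) = (−9)·(−6)·(−7)·(−10) = 3780 ≡ 10, so v_4 = 10^{−1} = 4 (mod 13).
  i = 5 (α = 12): (12−11)(12−8)(12−9)(12−2) = 1·4·3·10 = 120 ≡ 3, so v_5 = 3^{−1} = 9 (mod 13).
  v = [6, 11, 9, 4, 9].
Step 2: syndromes of r = [2, 9, 7, 10, 4] (all sums mod 13).
  S_0 = Σ v_i r_i = 6·2 + 11·9 + 9·7 + 4·10 + 9·4 = 250 ≡ 3.
  S_1 = Σ v_i α_i r_i = 6·11·2 + 11·8·9 + 9·9·7 + 4·2·10 + 9·12·4 = 2003 ≡ 1.
  α_i^2 mod 13 = [4, 12, 3, 4, 1].
  S_2 = Σ v_i α_i^2 r_i = 6·4·2 + 11·12·9 + 9·3·7 + 4·4·10 + 9·1·4 = 1621 ≡ 9.
  S = (3, 1, 9) ≠ 0, so r is not a codeword (an error is present).
Step 3: locate the error. For a single error e at position i, S_ℓ = v_i·e·α_i^ℓ, so α_err = S_1/S_0.
  S_0^{−1} = 3^{−1} = 9 (mod 13), so α_err = 1·9 = 9 ≡ 9 = α_3. Error position i = 3.
  Consistency check: S_2/S_1 = 9·1 = 9 ≡ 9 = α_err ✓ (single-error assumption holds).
Step 4: error magnitude e = S_0/v_3 = S_0·∏_{j≠3}(α_3 − α_j) = 3·3 = 9 ≡ 9 (mod 13).
Step 5: correct position 3: c_3 = r_3 − e = 7 − 9 ≡ 11 (mod 13). Hence c = [2, 9, 11, 10, 4].
  Check: interpolating c through the α_i gives m(x) = 6 + 2·x (degree < 2) with m(α_i) = c_i for every i, so c is indeed a codeword.


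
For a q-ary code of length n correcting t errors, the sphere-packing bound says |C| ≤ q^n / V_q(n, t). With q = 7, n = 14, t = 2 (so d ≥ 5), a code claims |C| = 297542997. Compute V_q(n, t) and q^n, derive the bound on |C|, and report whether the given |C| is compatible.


V_q(n, t) = 3361, q^n = 678223072849, Hamming bound = 201792047, |C| = 297542997 > bound (violated).

Step 1: Compute V_q(n, t) = Σ_{j=0}^2 C(n, j) (q−1)^j.
  j = 0: C(14,0)·(6)^0 = 1·1 = 1.
  j = 1: C(14,1)·(6)^1 = 14·6 = 84.
  j = 2: C(14,2)·(6)^2 = 91·36 = 3276.
  V_q(n, t) = 1 + 84 + 3276 = 3361.
Step 2: q^n = 7^14 = 678223072849.
Step 3: Hamming bound ⌊q^n / V_q(n,t)⌋ = ⌊678223072849/3361⌋ = 201792047.
Step 4: Compare |C| = 297542997 to 201792047: violated.
The claimed |C| lies above the Hamming bound, so no 7-ary code of length 14 with d ≥ 5 can have 297542997 codewords.


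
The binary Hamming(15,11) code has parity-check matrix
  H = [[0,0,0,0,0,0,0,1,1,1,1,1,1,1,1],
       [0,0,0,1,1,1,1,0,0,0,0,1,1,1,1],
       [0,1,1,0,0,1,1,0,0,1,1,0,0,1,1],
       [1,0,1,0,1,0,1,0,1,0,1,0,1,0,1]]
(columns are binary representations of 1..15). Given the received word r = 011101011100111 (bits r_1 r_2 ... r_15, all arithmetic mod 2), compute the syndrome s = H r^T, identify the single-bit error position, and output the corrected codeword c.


s = (0, 1, 0, 0)^T, error position = 4, corrected codeword c = 011001011100111

Compute s = H r^T mod 2 one row at a time:
  s_1 = 1 + 1 + 1 + 0 + 0 + 1 + 1 + 1 = 6 ≡ 0 (mod 2).
  s_2 = 1 + 0 + 1 + 0 + 0 + 1 + 1 + 1 = 5 ≡ 1 (mod 2).
  s_3 = 1 + 1 + 1 + 0 + 1 + 0 + 1 + 1 = 6 ≡ 0 (mod 2).
  s_4 = 0 + 1 + 0 + 0 + 1 + 0 + 1 + 1 = 4 ≡ 0 (mod 2).
s = (0, 1, 0, 0)^T — this equals column 4 of H (binary 0100), so error is at position 4.
Correct: flip bit 4 of r = 011101011100111 to get c = 011001011100111.


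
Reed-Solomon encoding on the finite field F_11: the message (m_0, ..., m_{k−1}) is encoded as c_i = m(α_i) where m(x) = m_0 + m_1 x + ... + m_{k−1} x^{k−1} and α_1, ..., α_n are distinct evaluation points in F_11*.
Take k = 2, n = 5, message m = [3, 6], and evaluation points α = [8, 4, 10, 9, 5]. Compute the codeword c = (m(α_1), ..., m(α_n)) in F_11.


c = [7, 5, 8, 2, 0]

Message polynomial: m(x) = 3 + 6·x (mod 11).
For each evaluation point α_i, compute m(α_i) mod 11:
  α_1 = 8: Horner steps 6 → 7, so m(8) = 7.
  α_2 = 4: Horner steps 6 → 5, so m(4) = 5.
  α_3 = 10: Horner steps 6 → 8, so m(10) = 8.
  α_4 = 9: Horner steps 6 → 2, so m(9) = 2.
  α_5 = 5: Horner steps 6 → 0, so m(5) = 0.
Codeword c = [7, 5, 8, 2, 0] ∈ F_11^5.


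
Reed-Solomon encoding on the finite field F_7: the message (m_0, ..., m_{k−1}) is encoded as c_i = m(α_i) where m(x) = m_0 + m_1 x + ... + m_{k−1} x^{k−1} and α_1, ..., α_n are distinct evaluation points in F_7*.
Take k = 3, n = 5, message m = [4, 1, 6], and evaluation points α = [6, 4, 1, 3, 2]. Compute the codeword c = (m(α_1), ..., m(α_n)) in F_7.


c = [2, 6, 4, 5, 2]

Message polynomial: m(x) = 4 + 1·x + 6·x^2 (mod 7).
For each evaluation point α_i, compute m(α_i) mod 7:
  α_1 = 6: Horner steps 6 → 2 → 2, so m(6) = 2.
  α_2 = 4: Horner steps 6 → 4 → 6, so m(4) = 6.
  α_3 = 1: Horner steps 6 → 0 → 4, so m(1) = 4.
  α_4 = 3: Horner steps 6 → 5 → 5, so m(3) = 5.
  α_5 = 2: Horner steps 6 → 6 → 2, so m(2) = 2.
Codeword c = [2, 6, 4, 5, 2] ∈ F_7^5.


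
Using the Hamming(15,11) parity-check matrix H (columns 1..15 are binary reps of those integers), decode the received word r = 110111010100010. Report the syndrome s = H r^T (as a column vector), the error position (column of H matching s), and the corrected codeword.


s = (1, 0, 0, 0)^T, error position = 8, corrected codeword c = 110111000100010

Compute s = H r^T mod 2 one row at a time:
  s_1 = 1 + 0 + 1 + 0 + 0 + 0 + 1 + 0 = 3 ≡ 1 (mod 2).
  s_2 = 1 + 1 + 1 + 0 + 0 + 0 + 1 + 0 = 4 ≡ 0 (mod 2).
  s_3 = 1 + 0 + 1 + 0 + 1 + 0 + 1 + 0 = 4 ≡ 0 (mod 2).
  s_4 = 1 + 0 + 1 + 0 + 0 + 0 + 0 + 0 = 2 ≡ 0 (mod 2).
s = (1, 0, 0, 0)^T — this equals column 8 of H (binary 1000), so error is at position 8.
Correct: flip bit 8 of r = 110111010100010 to get c = 110111000100010.


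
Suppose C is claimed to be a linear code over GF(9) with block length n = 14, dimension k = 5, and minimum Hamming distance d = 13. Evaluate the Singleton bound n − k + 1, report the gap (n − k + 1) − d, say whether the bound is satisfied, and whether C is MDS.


Singleton RHS = n − k + 1 = 10, slack = -3, bound violated (no such code; not MDS).

Singleton bound: d ≤ n − k + 1.
Here n = 14, k = 5, so n − k + 1 = 10.
Given d = 13, check d ≤ 10: NO.
Slack = (n − k + 1) − d = -3.
The slack is negative: d = 13 exceeds n − k + 1 = 10 by 3, so the Singleton bound is violated and no linear [14, 5, 13]_9 code can exist. In particular it is not MDS (MDS requires d = n − k + 1 exactly).
Description: the claimed parameters are [14, 5, 13]_9; such a code would be impossible (violates the Singleton bound).


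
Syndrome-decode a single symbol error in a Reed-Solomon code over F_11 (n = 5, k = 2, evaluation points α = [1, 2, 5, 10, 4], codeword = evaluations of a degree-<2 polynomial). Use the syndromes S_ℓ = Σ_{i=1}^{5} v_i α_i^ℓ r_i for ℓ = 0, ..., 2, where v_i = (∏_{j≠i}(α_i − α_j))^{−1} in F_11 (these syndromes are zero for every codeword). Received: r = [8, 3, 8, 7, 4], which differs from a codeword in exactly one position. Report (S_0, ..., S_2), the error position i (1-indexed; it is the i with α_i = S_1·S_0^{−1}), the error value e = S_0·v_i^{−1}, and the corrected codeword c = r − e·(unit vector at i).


S = (7, 2, 10), error at position 3, error magnitude e = 9, c = [8, 3, 10, 7, 4].

Step 1: column multipliers v_i = (∏_{j≠i}(α_i − α_j))^{−1} mod 11.
  i = 1 (α = 1): (1−2)(1−5)(1−10)(1−4) = (−1)·(−4)·(−9)·(−3) = 108 ≡ 9, so v_1 = 9^{−1} = 5 (mod 11).
  i = 2 (α = 2): (2−1)(2−5)(2−10)(2−4) = 1·(−3)·(−8)·(−2) = −48 ≡ 7, so v_2 = 7^{−1} = 8 (mod 11).
  i = 3 (α = 5): (5−1)(5−2)(5−10)(5−4) = 4·3·(−5)·1 = −60 ≡ 6, so v_3 = 6^{−1} = 2 (mod 11).
  i = 4 (α = 10): (10−1)(10−2)(10−5)(10−4) = 9·8·5·6 = 2160 ≡ 4, so v_4 = 4^{−1} = 3 (mod 11).
  i = 5 (α = 4): (4−1)(4−2)(4−5)(4−10) = 3·2·(−1)·(−6) = 36 ≡ 3, so v_5 = 3^{−1} = 4 (mod 11).
  v = [5, 8, 2, 3, 4].
Step 2: syndromes of r = [8, 3, 8, 7, 4] (all sums mod 11).
  S_0 = Σ v_i r_i = 5·8 + 8·3 + 2·8 + 3·7 + 4·4 = 117 ≡ 7.
  S_1 = Σ v_i α_i r_i = 5·1·8 + 8·2·3 + 2·5·8 + 3·10·7 + 4·4·4 = 442 ≡ 2.
  α_i^2 mod 11 = [1, 4, 3, 1, 5].
  S_2 = Σ v_i α_i^2 r_i = 5·1·8 + 8·4·3 + 2·3·8 + 3·1·7 + 4·5·4 = 285 ≡ 10.
  S = (7, 2, 10) ≠ 0, so r is not a codeword (an error is present).
Step 3: locate the error. For a single error e at position i, S_ℓ = v_i·e·α_i^ℓ, so α_err = S_1/S_0.
  S_0^{−1} = 7^{−1} = 8 (mod 11), so α_err = 2·8 = 16 ≡ 5 = α_3. Error position i = 3.
  Consistency check: S_2/S_1 = 10·6 = 60 ≡ 5 = α_err ✓ (single-error assumption holds).
Step 4: error magnitude e = S_0/v_3 = S_0·∏_{j≠3}(α_3 − α_j) = 7·6 = 42 ≡ 9 (mod 11).
Step 5: correct position 3: c_3 = r_3 − e = 8 − 9 ≡ 10 (mod 11). Hence c = [8, 3, 10, 7, 4].
  Check: interpolating c through the α_i gives m(x) = 2 + 6·x (degree < 2) with m(α_i) = c_i for every i, so c is indeed a codeword.


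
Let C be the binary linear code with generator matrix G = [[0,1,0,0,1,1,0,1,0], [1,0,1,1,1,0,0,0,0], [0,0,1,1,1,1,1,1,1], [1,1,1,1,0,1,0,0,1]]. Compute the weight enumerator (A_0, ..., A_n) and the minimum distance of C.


Weight distribution: A_0 = 1, A_2 = 1, A_3 = 1, A_4 = 3, A_5 = 6, A_6 = 3, A_7 = 1. Minimum distance d = 2.

Enumerate all 2^4 = 16 messages m ∈ F_2^4.
For each, compute codeword c = mG in F_2^9, then tally its weight.
  m = 0000 → c = 000000000, weight = 0.
  m = 1000 → c = 010011010, weight = 4.
  m = 0100 → c = 101110000, weight = 4.
  m = 1100 → c = 111101010, weight = 6.
  m = 0010 → c = 001111111, weight = 7.
  m = 1010 → c = 011100101, weight = 5.
  m = 0110 → c = 100001111, weight = 5.
  m = 1110 → c = 110010101, weight = 5.
  m = 0001 → c = 111101001, weight = 6.
  m = 1001 → c = 101110011, weight = 6.
  m = 0101 → c = 010011001, weight = 4.
  m = 1101 → c = 000000011, weight = 2.
  m = 0011 → c = 110010110, weight = 5.
  m = 1011 → c = 100001100, weight = 3.
  m = 0111 → c = 011100110, weight = 5.
  m = 1111 → c = 001111100, weight = 5.
Tally weights:
  weight 0: 1 codewords.
  weight 2: 1 codewords.
  weight 3: 1 codewords.
  weight 4: 3 codewords.
  weight 5: 6 codewords.
  weight 6: 3 codewords.
  weight 7: 1 codewords.
Minimum distance d = smallest w > 0 with A_w > 0 = 2.
Sanity: Σ A_w = 16 = 2^4 = 16 ✓.


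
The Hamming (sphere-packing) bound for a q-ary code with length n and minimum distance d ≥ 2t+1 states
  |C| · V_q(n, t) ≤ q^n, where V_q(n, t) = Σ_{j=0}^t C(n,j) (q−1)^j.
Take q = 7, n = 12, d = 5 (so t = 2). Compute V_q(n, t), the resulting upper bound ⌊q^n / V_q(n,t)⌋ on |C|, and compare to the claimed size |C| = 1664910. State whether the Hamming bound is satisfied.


V_q(n, t) = 2449, q^n = 13841287201, Hamming bound = 5651811, |C| = 1664910 ≤ bound (satisfied).

Step 1: Compute V_q(n, t) = Σ_{j=0}^2 C(n, j) (q−1)^j.
  j = 0: C(12,0)·(6)^0 = 1·1 = 1.
  j = 1: C(12,1)·(6)^1 = 12·6 = 72.
  j = 2: C(12,2)·(6)^2 = 66·36 = 2376.
  V_q(n, t) = 1 + 72 + 2376 = 2449.
Step 2: q^n = 7^12 = 13841287201.
Step 3: Hamming bound ⌊q^n / V_q(n,t)⌋ = ⌊13841287201/2449⌋ = 5651811.
Step 4: Compare |C| = 1664910 to 5651811: satisfied.
The claimed |C| lies below the Hamming bound.


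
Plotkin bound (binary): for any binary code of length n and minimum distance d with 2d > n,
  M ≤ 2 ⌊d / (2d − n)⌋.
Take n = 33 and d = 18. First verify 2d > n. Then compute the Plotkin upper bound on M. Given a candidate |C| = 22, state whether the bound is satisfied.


Plotkin bound M ≤ 12; given |C| = 22 > bound (violated).

Check applicability: 2d = 36, n = 33.
2d − n = 3 > 0, so Plotkin applies.
Compute d/(2d−n) = 18/3 ≈ 6.0000.
⌊d/(2d−n)⌋ = 6.
Plotkin bound: M ≤ 2·6 = 12.
Given |C| = 22, check: VIOLATED.
This |C| is above the Plotkin bound, so no binary code with n = 33, d = 18 and 22 codewords exists.


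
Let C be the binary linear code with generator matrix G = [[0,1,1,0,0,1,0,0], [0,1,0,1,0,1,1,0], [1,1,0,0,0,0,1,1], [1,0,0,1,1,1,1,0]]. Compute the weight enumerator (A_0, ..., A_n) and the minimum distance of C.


Weight distribution: A_0 = 1, A_3 = 4, A_4 = 5, A_5 = 4, A_6 = 2. Minimum distance d = 3.

Enumerate all 2^4 = 16 messages m ∈ F_2^4.
For each, compute codeword c = mG in F_2^8, then tally its weight.
  m = 0000 → c = 00000000, weight = 0.
  m = 1000 → c = 01100100, weight = 3.
  m = 0100 → c = 01010110, weight = 4.
  m = 1100 → c = 00110010, weight = 3.
  m = 0010 → c = 11000011, weight = 4.
  m = 1010 → c = 10100111, weight = 5.
  m = 0110 → c = 10010101, weight = 4.
  m = 1110 → c = 11110001, weight = 5.
  m = 0001 → c = 10011110, weight = 5.
  m = 1001 → c = 11111010, weight = 6.
  m = 0101 → c = 11001000, weight = 3.
  m = 1101 → c = 10101100, weight = 4.
  m = 0011 → c = 01011101, weight = 5.
  m = 1011 → c = 00111001, weight = 4.
  m = 0111 → c = 00001011, weight = 3.
  m = 1111 → c = 01101111, weight = 6.
Tally weights:
  weight 0: 1 codewords.
  weight 3: 4 codewords.
  weight 4: 5 codewords.
  weight 5: 4 codewords.
  weight 6: 2 codewords.
Minimum distance d = smallest w > 0 with A_w > 0 = 3.
Sanity: Σ A_w = 16 = 2^4 = 16 ✓.


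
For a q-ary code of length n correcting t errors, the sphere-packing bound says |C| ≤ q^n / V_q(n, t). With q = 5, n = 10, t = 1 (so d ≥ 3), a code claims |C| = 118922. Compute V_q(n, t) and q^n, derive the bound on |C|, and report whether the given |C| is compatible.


V_q(n, t) = 41, q^n = 9765625, Hamming bound = 238185, |C| = 118922 ≤ bound (satisfied).

Step 1: Compute V_q(n, t) = Σ_{j=0}^1 C(n, j) (q−1)^j.
  j = 0: C(10,0)·(4)^0 = 1·1 = 1.
  j = 1: C(10,1)·(4)^1 = 10·4 = 40.
  V_q(n, t) = 1 + 40 = 41.
Step 2: q^n = 5^10 = 9765625.
Step 3: Hamming bound ⌊q^n / V_q(n,t)⌋ = ⌊9765625/41⌋ = 238185.
Step 4: Compare |C| = 118922 to 238185: satisfied.
The claimed |C| lies below the Hamming bound.


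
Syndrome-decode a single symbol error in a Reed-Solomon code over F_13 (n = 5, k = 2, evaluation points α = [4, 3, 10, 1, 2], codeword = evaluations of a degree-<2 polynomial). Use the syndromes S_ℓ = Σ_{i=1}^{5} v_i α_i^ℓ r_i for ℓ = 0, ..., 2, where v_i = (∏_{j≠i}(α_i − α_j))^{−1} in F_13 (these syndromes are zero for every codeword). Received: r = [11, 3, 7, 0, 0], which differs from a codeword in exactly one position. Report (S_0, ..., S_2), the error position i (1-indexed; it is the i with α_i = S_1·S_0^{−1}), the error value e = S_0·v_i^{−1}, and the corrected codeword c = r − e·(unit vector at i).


S = (7, 1, 2), error at position 5, error magnitude e = 5, c = [11, 3, 7, 0, 8].

Step 1: column multipliers v_i = (∏_{j≠i}(α_i − α_j))^{−1} mod 13.
  i = 1 (α = 4): (4−3)(4−10)(4−1)(4−2) = 1·(−6)·3·2 = −36 ≡ 3, so v_1 = 3^{−1} = 9 (mod 13).
  i = 2 (α = 3): (3−4)(3−10)(3−1)(3−2) = (−1)·(−7)·2·1 = 14 ≡ 1, so v_2 = 1^{−1} = 1 (mod 13).
  i = 3 (α = 10): (10−4)(10−3)(10−1)(10−2) = 6·7·9·8 = 3024 ≡ 8, so v_3 = 8^{−1} = 5 (mod 13).
  i = 4 (α = 1): (1−4)(1−3)(1−10)(1−2) = (−3)·(−2)·(−9)·(−1) = 54 ≡ 2, so v_4 = 2^{−1} = 7 (mod 13).
  i = 5 (α = 2): (2−4)(2−3)(2−10)(2−1) = (−2)·(−1)·(−8)·1 = −16 ≡ 10, so v_5 = 10^{−1} = 4 (mod 13).
  v = [9, 1, 5, 7, 4].
Step 2: syndromes of r = [11, 3, 7, 0, 0] (all sums mod 13).
  S_0 = Σ v_i r_i = 9·11 + 1·3 + 5·7 + 7·0 + 4·0 = 137 ≡ 7.
  S_1 = Σ v_i α_i r_i = 9·4·11 + 1·3·3 + 5·10·7 + 7·1·0 + 4·2·0 = 755 ≡ 1.
  α_i^2 mod 13 = [3, 9, 9, 1, 4].
  S_2 = Σ v_i α_i^2 r_i = 9·3·11 + 1·9·3 + 5·9·7 + 7·1·0 + 4·4·0 = 639 ≡ 2.
  S = (7, 1, 2) ≠ 0, so r is not a codeword (an error is present).
Step 3: locate the error. For a single error e at position i, S_ℓ = v_i·e·α_i^ℓ, so α_err = S_1/S_0.
  S_0^{−1} = 7^{−1} = 2 (mod 13), so α_err = 1·2 = 2 ≡ 2 = α_5. Error position i = 5.
  Consistency check: S_2/S_1 = 2·1 = 2 ≡ 2 = α_err ✓ (single-error assumption holds).
Step 4: error magnitude e = S_0/v_5 = S_0·∏_{j≠5}(α_5 − α_j) = 7·10 = 70 ≡ 5 (mod 13).
Step 5: correct position 5: c_5 = r_5 − e = 0 − 5 ≡ 8 (mod 13). Hence c = [11, 3, 7, 0, 8].
  Check: interpolating c through the α_i gives m(x) = 5 + 8·x (degree < 2) with m(α_i) = c_i for every i, so c is indeed a codeword.


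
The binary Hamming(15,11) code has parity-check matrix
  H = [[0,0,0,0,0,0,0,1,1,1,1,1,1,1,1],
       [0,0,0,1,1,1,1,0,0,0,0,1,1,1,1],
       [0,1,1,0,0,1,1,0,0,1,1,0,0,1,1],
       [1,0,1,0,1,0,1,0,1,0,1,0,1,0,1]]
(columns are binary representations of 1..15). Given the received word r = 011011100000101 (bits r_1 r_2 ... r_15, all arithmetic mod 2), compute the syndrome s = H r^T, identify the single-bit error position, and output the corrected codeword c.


s = (0, 1, 1, 1)^T, error position = 7, corrected codeword c = 011011000000101

Compute s = H r^T mod 2 one row at a time:
  s_1 = 0 + 0 + 0 + 0 + 0 + 1 + 0 + 1 = 2 ≡ 0 (mod 2).
  s_2 = 0 + 1 + 1 + 1 + 0 + 1 + 0 + 1 = 5 ≡ 1 (mod 2).
  s_3 = 1 + 1 + 1 + 1 + 0 + 0 + 0 + 1 = 5 ≡ 1 (mod 2).
  s_4 = 0 + 1 + 1 + 1 + 0 + 0 + 1 + 1 = 5 ≡ 1 (mod 2).
s = (0, 1, 1, 1)^T — this equals column 7 of H (binary 0111), so error is at position 7.
Correct: flip bit 7 of r = 011011100000101 to get c = 011011000000101.


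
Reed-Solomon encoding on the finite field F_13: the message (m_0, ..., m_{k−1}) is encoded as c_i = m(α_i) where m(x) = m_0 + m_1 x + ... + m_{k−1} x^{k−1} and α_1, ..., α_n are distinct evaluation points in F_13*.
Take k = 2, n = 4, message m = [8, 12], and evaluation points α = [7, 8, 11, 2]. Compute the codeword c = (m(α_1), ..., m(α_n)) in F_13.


c = [1, 0, 10, 6]

Message polynomial: m(x) = 8 + 12·x (mod 13).
For each evaluation point α_i, compute m(α_i) mod 13:
  α_1 = 7: Horner steps 12 → 1, so m(7) = 1.
  α_2 = 8: Horner steps 12 → 0, so m(8) = 0.
  α_3 = 11: Horner steps 12 → 10, so m(11) = 10.
  α_4 = 2: Horner steps 12 → 6, so m(2) = 6.
Codeword c = [1, 0, 10, 6] ∈ F_13^4.


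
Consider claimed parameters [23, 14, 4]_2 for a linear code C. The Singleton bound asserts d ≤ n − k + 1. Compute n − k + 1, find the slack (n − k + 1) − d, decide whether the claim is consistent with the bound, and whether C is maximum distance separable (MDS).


Singleton RHS = n − k + 1 = 10, slack = 6, bound satisfied, not MDS.

Singleton bound: d ≤ n − k + 1.
Here n = 23, k = 14, so n − k + 1 = 10.
Given d = 4, check d ≤ 10: YES.
Slack = (n − k + 1) − d = 6.
The code is NOT MDS (slack = 6 > 0).
Description: the claimed parameters are [23, 14, 4]_2; such a code would be non-MDS.


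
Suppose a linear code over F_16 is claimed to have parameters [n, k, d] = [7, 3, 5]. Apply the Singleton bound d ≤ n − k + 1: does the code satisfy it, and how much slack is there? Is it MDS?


Singleton RHS = n − k + 1 = 5, slack = 0, bound satisfied, MDS.

Singleton bound: d ≤ n − k + 1.
Here n = 7, k = 3, so n − k + 1 = 5.
Given d = 5, check d ≤ 5: YES.
Slack = (n − k + 1) − d = 0.
The code is MDS (slack = 0).
Description: the claimed parameters are [7, 3, 5]_16; such a code would be MDS (meets Singleton bound).


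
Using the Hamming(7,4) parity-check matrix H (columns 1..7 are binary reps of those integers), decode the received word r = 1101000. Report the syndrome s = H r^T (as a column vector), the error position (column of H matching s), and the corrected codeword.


s = (1, 1, 1)^T, error position = 7, corrected codeword c = 1101001

Compute s = H r^T mod 2 one row at a time:
  s_1 = 1 + 0 + 0 + 0 = 1 ≡ 1 (mod 2).
  s_2 = 1 + 0 + 0 + 0 = 1 ≡ 1 (mod 2).
  s_3 = 1 + 0 + 0 + 0 = 1 ≡ 1 (mod 2).
s = (1, 1, 1)^T — this equals column 7 of H (binary 111), so error is at position 7.
Correct: flip bit 7 of r = 1101000 to get c = 1101001.


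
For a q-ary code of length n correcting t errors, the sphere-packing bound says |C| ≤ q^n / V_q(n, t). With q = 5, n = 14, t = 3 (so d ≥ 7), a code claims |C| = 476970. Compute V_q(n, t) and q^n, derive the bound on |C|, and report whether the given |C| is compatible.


V_q(n, t) = 24809, q^n = 6103515625, Hamming bound = 246020, |C| = 476970 > bound (violated).

Step 1: Compute V_q(n, t) = Σ_{j=0}^3 C(n, j) (q−1)^j.
  j = 0: C(14,0)·(4)^0 = 1·1 = 1.
  j = 1: C(14,1)·(4)^1 = 14·4 = 56.
  j = 2: C(14,2)·(4)^2 = 91·16 = 1456.
  j = 3: C(14,3)·(4)^3 = 364·64 = 23296.
  V_q(n, t) = 1 + 56 + 1456 + 23296 = 24809.
Step 2: q^n = 5^14 = 6103515625.
Step 3: Hamming bound ⌊q^n / V_q(n,t)⌋ = ⌊6103515625/24809⌋ = 246020.
Step 4: Compare |C| = 476970 to 246020: violated.
The claimed |C| lies above the Hamming bound, so no 5-ary code of length 14 with d ≥ 7 can have 476970 codewords.


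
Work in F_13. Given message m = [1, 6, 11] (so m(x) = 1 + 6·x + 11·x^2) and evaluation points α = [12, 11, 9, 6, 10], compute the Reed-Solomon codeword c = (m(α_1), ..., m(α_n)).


c = [6, 7, 10, 4, 4]

Message polynomial: m(x) = 1 + 6·x + 11·x^2 (mod 13).
For each evaluation point α_i, compute m(α_i) mod 13:
  α_1 = 12: Horner steps 11 → 8 → 6, so m(12) = 6.
  α_2 = 11: Horner steps 11 → 10 → 7, so m(11) = 7.
  α_3 = 9: Horner steps 11 → 1 → 10, so m(9) = 10.
  α_4 = 6: Horner steps 11 → 7 → 4, so m(6) = 4.
  α_5 = 10: Horner steps 11 → 12 → 4, so m(10) = 4.
Codeword c = [6, 7, 10, 4, 4] ∈ F_13^5.


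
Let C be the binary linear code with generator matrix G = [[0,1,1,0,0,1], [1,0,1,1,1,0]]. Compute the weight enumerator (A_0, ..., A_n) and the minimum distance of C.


Weight distribution: A_0 = 1, A_3 = 1, A_4 = 1, A_5 = 1. Minimum distance d = 3.

Enumerate all 2^2 = 4 messages m ∈ F_2^2.
For each, compute codeword c = mG in F_2^6, then tally its weight.
  m = 00 → c = 000000, weight = 0.
  m = 10 → c = 011001, weight = 3.
  m = 01 → c = 101110, weight = 4.
  m = 11 → c = 110111, weight = 5.
Tally weights:
  weight 0: 1 codewords.
  weight 3: 1 codewords.
  weight 4: 1 codewords.
  weight 5: 1 codewords.
Minimum distance d = smallest w > 0 with A_w > 0 = 3.
Sanity: Σ A_w = 4 = 2^2 = 4 ✓.


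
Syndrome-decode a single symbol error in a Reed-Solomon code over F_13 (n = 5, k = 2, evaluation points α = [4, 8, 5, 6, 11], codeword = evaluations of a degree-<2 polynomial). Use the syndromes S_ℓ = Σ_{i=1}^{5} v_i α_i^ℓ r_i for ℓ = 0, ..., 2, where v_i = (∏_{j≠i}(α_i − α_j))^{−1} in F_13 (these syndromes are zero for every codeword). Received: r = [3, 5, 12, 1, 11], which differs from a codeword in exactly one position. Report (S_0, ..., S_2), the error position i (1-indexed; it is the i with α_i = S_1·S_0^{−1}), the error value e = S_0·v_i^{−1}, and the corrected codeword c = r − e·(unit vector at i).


S = (8, 6, 11), error at position 1, error magnitude e = 6, c = [10, 5, 12, 1, 11].

Step 1: column multipliers v_i = (∏_{j≠i}(α_i − α_j))^{−1} mod 13.
  i = 1 (α = 4): (4−8)(4−5)(4−6)(4−11) = (−4)·(−1)·(−2)·(−7) = 56 ≡ 4, so v_1 = 4^{−1} = 10 (mod 13).
  i = 2 (α = 8): (8−4)(8−5)(8−6)(8−11) = 4·3·2·(−3) = −72 ≡ 6, so v_2 = 6^{−1} = 11 (mod 13).
  i = 3 (α = 5): (5−4)(5−8)(5−6)(5−11) = 1·(−3)·(−1)·(−6) = −18 ≡ 8, so v_3 = 8^{−1} = 5 (mod 13).
  i = 4 (α = 6): (6−4)(6−8)(6−5)(6−11) = 2·(−2)·1·(−5) = 20 ≡ 7, so v_4 = 7^{−1} = 2 (mod 13).
  i = 5 (α = 11): (11−4)(11−8)(11−5)(11−6) = 7·3·6·5 = 630 ≡ 6, so v_5 = 6^{−1} = 11 (mod 13).
  v = [10, 11, 5, 2, 11].
Step 2: syndromes of r = [3, 5, 12, 1, 11] (all sums mod 13).
  S_0 = Σ v_i r_i = 10·3 + 11·5 + 5·12 + 2·1 + 11·11 = 268 ≡ 8.
  S_1 = Σ v_i α_i r_i = 10·4·3 + 11·8·5 + 5·5·12 + 2·6·1 + 11·11·11 = 2203 ≡ 6.
  α_i^2 mod 13 = [3, 12, 12, 10, 4].
  S_2 = Σ v_i α_i^2 r_i = 10·3·3 + 11·12·5 + 5·12·12 + 2·10·1 + 11·4·11 = 1974 ≡ 11.
  S = (8, 6, 11) ≠ 0, so r is not a codeword (an error is present).
Step 3: locate the error. For a single error e at position i, S_ℓ = v_i·e·α_i^ℓ, so α_err = S_1/S_0.
  S_0^{−1} = 8^{−1} = 5 (mod 13), so α_err = 6·5 = 30 ≡ 4 = α_1. Error position i = 1.
  Consistency check: S_2/S_1 = 11·11 = 121 ≡ 4 = α_err ✓ (single-error assumption holds).
Step 4: error magnitude e = S_0/v_1 = S_0·∏_{j≠1}(α_1 − α_j) = 8·4 = 32 ≡ 6 (mod 13).
Step 5: correct position 1: c_1 = r_1 − e = 3 − 6 ≡ 10 (mod 13). Hence c = [10, 5, 12, 1, 11].
  Check: interpolating c through the α_i gives m(x) = 2 + 2·x (degree < 2) with m(α_i) = c_i for every i, so c is indeed a codeword.


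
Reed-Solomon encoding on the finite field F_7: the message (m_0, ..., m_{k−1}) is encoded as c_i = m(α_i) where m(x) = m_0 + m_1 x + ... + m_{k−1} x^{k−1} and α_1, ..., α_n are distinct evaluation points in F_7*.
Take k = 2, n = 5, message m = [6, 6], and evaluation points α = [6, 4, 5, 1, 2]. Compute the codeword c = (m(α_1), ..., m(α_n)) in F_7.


c = [0, 2, 1, 5, 4]

Message polynomial: m(x) = 6 + 6·x (mod 7).
For each evaluation point α_i, compute m(α_i) mod 7:
  α_1 = 6: Horner steps 6 → 0, so m(6) = 0.
  α_2 = 4: Horner steps 6 → 2, so m(4) = 2.
  α_3 = 5: Horner steps 6 → 1, so m(5) = 1.
  α_4 = 1: Horner steps 6 → 5, so m(1) = 5.
  α_5 = 2: Horner steps 6 → 4, so m(2) = 4.
Codeword c = [0, 2, 1, 5, 4] ∈ F_7^5.


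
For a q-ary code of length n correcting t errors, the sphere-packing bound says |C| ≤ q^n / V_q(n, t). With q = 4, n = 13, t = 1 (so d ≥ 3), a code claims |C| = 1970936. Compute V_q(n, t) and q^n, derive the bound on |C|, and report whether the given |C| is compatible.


V_q(n, t) = 40, q^n = 67108864, Hamming bound = 1677721, |C| = 1970936 > bound (violated).

Step 1: Compute V_q(n, t) = Σ_{j=0}^1 C(n, j) (q−1)^j.
  j = 0: C(13,0)·(3)^0 = 1·1 = 1.
  j = 1: C(13,1)·(3)^1 = 13·3 = 39.
  V_q(n, t) = 1 + 39 = 40.
Step 2: q^n = 4^13 = 67108864.
Step 3: Hamming bound ⌊q^n / V_q(n,t)⌋ = ⌊67108864/40⌋ = 1677721.
Step 4: Compare |C| = 1970936 to 1677721: violated.
The claimed |C| lies above the Hamming bound, so no 4-ary code of length 13 with d ≥ 3 can have 1970936 codewords.


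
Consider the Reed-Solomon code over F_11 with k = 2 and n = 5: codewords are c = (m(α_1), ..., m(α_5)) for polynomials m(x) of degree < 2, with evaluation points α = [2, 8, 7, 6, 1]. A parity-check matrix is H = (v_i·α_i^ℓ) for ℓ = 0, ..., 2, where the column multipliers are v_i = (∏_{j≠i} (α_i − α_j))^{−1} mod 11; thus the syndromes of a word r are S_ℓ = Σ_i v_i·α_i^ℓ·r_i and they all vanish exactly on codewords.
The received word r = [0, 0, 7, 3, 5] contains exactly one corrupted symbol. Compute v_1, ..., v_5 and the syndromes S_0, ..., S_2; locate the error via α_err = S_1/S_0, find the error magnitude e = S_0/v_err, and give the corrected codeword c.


S = (2, 4, 8), error at position 1, error magnitude e = 2, c = [9, 0, 7, 3, 5].

Step 1: column multipliers v_i = (∏_{j≠i}(α_i − α_j))^{−1} mod 11.
  i = 1 (α = 2): (2−8)(2−7)(2−6)(2−1) = (−6)·(−5)·(−4)·1 = −120 ≡ 1, so v_1 = 1^{−1} = 1 (mod 11).
  i = 2 (α = 8): (8−2)(8−7)(8−6)(8−1) = 6·1·2·7 = 84 ≡ 7, so v_2 = 7^{−1} = 8 (mod 11).
  i = 3 (α = 7): (7−2)(7−8)(7−6)(7−1) = 5·(−1)·1·6 = −30 ≡ 3, so v_3 = 3^{−1} = 4 (mod 11).
  i = 4 (α = 6): (6−2)(6−8)(6−7)(6−1) = 4·(−2)·(−1)·5 = 40 ≡ 7, so v_4 = 7^{−1} = 8 (mod 11).
  i = 5 (α = 1): (1−2)(1−8)(1−7)(1−6) = (−1)·(−7)·(−6)·(−5) = 210 ≡ 1, so v_5 = 1^{−1} = 1 (mod 11).
  v = [1, 8, 4, 8, 1].
Step 2: syndromes of r = [0, 0, 7, 3, 5] (all sums mod 11).
  S_0 = Σ v_i r_i = 1·0 + 8·0 + 4·7 + 8·3 + 1·5 = 57 ≡ 2.
  S_1 = Σ v_i α_i r_i = 1·2·0 + 8·8·0 + 4·7·7 + 8·6·3 + 1·1·5 = 345 ≡ 4.
  α_i^2 mod 11 = [4, 9, 5, 3, 1].
  S_2 = Σ v_i α_i^2 r_i = 1·4·0 + 8·9·0 + 4·5·7 + 8·3·3 + 1·1·5 = 217 ≡ 8.
  S = (2, 4, 8) ≠ 0, so r is not a codeword (an error is present).
Step 3: locate the error. For a single error e at position i, S_ℓ = v_i·e·α_i^ℓ, so α_err = S_1/S_0.
  S_0^{−1} = 2^{−1} = 6 (mod 11), so α_err = 4·6 = 24 ≡ 2 = α_1. Error position i = 1.
  Consistency check: S_2/S_1 = 8·3 = 24 ≡ 2 = α_err ✓ (single-error assumption holds).
Step 4: error magnitude e = S_0/v_1 = S_0·∏_{j≠1}(α_1 − α_j) = 2·1 = 2 ≡ 2 (mod 11).
Step 5: correct position 1: c_1 = r_1 − e = 0 − 2 ≡ 9 (mod 11). Hence c = [9, 0, 7, 3, 5].
  Check: interpolating c through the α_i gives m(x) = 1 + 4·x (degree < 2) with m(α_i) = c_i for every i, so c is indeed a codeword.


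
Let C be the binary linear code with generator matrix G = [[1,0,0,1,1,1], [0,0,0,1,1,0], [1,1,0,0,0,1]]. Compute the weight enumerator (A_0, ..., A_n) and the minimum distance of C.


Weight distribution: A_0 = 1, A_1 = 1, A_2 = 2, A_3 = 2, A_4 = 1, A_5 = 1. Minimum distance d = 1.

Enumerate all 2^3 = 8 messages m ∈ F_2^3.
For each, compute codeword c = mG in F_2^6, then tally its weight.
  m = 000 → c = 000000, weight = 0.
  m = 100 → c = 100111, weight = 4.
  m = 010 → c = 000110, weight = 2.
  m = 110 → c = 100001, weight = 2.
  m = 001 → c = 110001, weight = 3.
  m = 101 → c = 010110, weight = 3.
  m = 011 → c = 110111, weight = 5.
  m = 111 → c = 010000, weight = 1.
Tally weights:
  weight 0: 1 codewords.
  weight 1: 1 codewords.
  weight 2: 2 codewords.
  weight 3: 2 codewords.
  weight 4: 1 codewords.
  weight 5: 1 codewords.
Minimum distance d = smallest w > 0 with A_w > 0 = 1.
Sanity: Σ A_w = 8 = 2^3 = 8 ✓.


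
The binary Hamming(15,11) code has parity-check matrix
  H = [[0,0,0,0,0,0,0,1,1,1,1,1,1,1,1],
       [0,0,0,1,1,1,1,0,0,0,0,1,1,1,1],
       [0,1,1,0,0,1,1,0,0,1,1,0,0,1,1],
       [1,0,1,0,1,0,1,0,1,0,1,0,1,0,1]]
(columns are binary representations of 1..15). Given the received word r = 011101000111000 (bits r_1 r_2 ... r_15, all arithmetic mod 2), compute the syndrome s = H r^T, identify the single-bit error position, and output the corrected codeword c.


s = (1, 1, 1, 0)^T, error position = 14, corrected codeword c = 011101000111010

Compute s = H r^T mod 2 one row at a time:
  s_1 = 0 + 0 + 1 + 1 + 1 + 0 + 0 + 0 = 3 ≡ 1 (mod 2).
  s_2 = 1 + 0 + 1 + 0 + 1 + 0 + 0 + 0 = 3 ≡ 1 (mod 2).
  s_3 = 1 + 1 + 1 + 0 + 1 + 1 + 0 + 0 = 5 ≡ 1 (mod 2).
  s_4 = 0 + 1 + 0 + 0 + 0 + 1 + 0 + 0 = 2 ≡ 0 (mod 2).
s = (1, 1, 1, 0)^T — this equals column 14 of H (binary 1110), so error is at position 14.
Correct: flip bit 14 of r = 011101000111000 to get c = 011101000111010.


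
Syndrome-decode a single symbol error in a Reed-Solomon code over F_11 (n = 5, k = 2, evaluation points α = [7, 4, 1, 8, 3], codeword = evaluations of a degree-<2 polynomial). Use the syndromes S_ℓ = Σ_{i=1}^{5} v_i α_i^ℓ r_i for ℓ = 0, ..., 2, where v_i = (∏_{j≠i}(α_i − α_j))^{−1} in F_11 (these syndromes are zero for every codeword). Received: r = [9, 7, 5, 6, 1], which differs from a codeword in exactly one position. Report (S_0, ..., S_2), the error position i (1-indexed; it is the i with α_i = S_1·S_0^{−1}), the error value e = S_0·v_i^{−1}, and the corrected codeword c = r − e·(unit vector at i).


S = (6, 7, 10), error at position 5, error magnitude e = 2, c = [9, 7, 5, 6, 10].

Step 1: column multipliers v_i = (∏_{j≠i}(α_i − α_j))^{−1} mod 11.
  i = 1 (α = 7): (7−4)(7−1)(7−8)(7−3) = 3·6·(−1)·4 = −72 ≡ 5, so v_1 = 5^{−1} = 9 (mod 11).
  i = 2 (α = 4): (4−7)(4−1)(4−8)(4−3) = (−3)·3·(−4)·1 = 36 ≡ 3, so v_2 = 3^{−1} = 4 (mod 11).
  i = 3 (α = 1): (1−7)(1−4)(1−8)(1−3) = (−6)·(−3)·(−7)·(−2) = 252 ≡ 10, so v_3 = 10^{−1} = 10 (mod 11).
  i = 4 (α = 8): (8−7)(8−4)(8−1)(8−3) = 1·4·7·5 = 140 ≡ 8, so v_4 = 8^{−1} = 7 (mod 11).
  i = 5 (α = 3): (3−7)(3−4)(3−1)(3−8) = (−4)·(−1)·2·(−5) = −40 ≡ 4, so v_5 = 4^{−1} = 3 (mod 11).
  v = [9, 4, 10, 7, 3].
Step 2: syndromes of r = [9, 7, 5, 6, 1] (all sums mod 11).
  S_0 = Σ v_i r_i = 9·9 + 4·7 + 10·5 + 7·6 + 3·1 = 204 ≡ 6.
  S_1 = Σ v_i α_i r_i = 9·7·9 + 4·4·7 + 10·1·5 + 7·8·6 + 3·3·1 = 1074 ≡ 7.
  α_i^2 mod 11 = [5, 5, 1, 9, 9].
  S_2 = Σ v_i α_i^2 r_i = 9·5·9 + 4·5·7 + 10·1·5 + 7·9·6 + 3·9·1 = 1000 ≡ 10.
  S = (6, 7, 10) ≠ 0, so r is not a codeword (an error is present).
Step 3: locate the error. For a single error e at position i, S_ℓ = v_i·e·α_i^ℓ, so α_err = S_1/S_0.
  S_0^{−1} = 6^{−1} = 2 (mod 11), so α_err = 7·2 = 14 ≡ 3 = α_5. Error position i = 5.
  Consistency check: S_2/S_1 = 10·8 = 80 ≡ 3 = α_err ✓ (single-error assumption holds).
Step 4: error magnitude e = S_0/v_5 = S_0·∏_{j≠5}(α_5 − α_j) = 6·4 = 24 ≡ 2 (mod 11).
Step 5: correct position 5: c_5 = r_5 − e = 1 − 2 ≡ 10 (mod 11). Hence c = [9, 7, 5, 6, 10].
  Check: interpolating c through the α_i gives m(x) = 8 + 8·x (degree < 2) with m(α_i) = c_i for every i, so c is indeed a codeword.


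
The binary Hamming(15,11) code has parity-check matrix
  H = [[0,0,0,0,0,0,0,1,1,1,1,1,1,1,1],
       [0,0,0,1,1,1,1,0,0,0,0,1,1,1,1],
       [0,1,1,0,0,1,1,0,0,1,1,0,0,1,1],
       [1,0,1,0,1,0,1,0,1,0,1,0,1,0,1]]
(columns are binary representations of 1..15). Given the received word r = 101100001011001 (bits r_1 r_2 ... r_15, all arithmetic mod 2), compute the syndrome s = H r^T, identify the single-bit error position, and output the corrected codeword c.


s = (0, 1, 1, 1)^T, error position = 7, corrected codeword c = 101100101011001

Compute s = H r^T mod 2 one row at a time:
  s_1 = 0 + 1 + 0 + 1 + 1 + 0 + 0 + 1 = 4 ≡ 0 (mod 2).
  s_2 = 1 + 0 + 0 + 0 + 1 + 0 + 0 + 1 = 3 ≡ 1 (mod 2).
  s_3 = 0 + 1 + 0 + 0 + 0 + 1 + 0 + 1 = 3 ≡ 1 (mod 2).
  s_4 = 1 + 1 + 0 + 0 + 1 + 1 + 0 + 1 = 5 ≡ 1 (mod 2).
s = (0, 1, 1, 1)^T — this equals column 7 of H (binary 0111), so error is at position 7.
Correct: flip bit 7 of r = 101100001011001 to get c = 101100101011001.


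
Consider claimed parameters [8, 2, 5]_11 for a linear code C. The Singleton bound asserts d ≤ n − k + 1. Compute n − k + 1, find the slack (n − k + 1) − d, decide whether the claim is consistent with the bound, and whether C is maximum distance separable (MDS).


Singleton RHS = n − k + 1 = 7, slack = 2, bound satisfied, not MDS.

Singleton bound: d ≤ n − k + 1.
Here n = 8, k = 2, so n − k + 1 = 7.
Given d = 5, check d ≤ 7: YES.
Slack = (n − k + 1) − d = 2.
The code is NOT MDS (slack = 2 > 0).
Description: the claimed parameters are [8, 2, 5]_11; such a code would be non-MDS.


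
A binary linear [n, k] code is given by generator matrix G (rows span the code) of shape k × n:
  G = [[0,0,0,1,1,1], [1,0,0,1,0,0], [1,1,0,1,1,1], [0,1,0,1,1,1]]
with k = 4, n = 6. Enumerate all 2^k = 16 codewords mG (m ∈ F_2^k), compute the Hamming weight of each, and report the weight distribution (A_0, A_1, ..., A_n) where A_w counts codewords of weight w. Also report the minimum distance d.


Weight distribution: A_0 = 1, A_1 = 3, A_2 = 4, A_3 = 4, A_4 = 3, A_5 = 1. Minimum distance d = 1.

Enumerate all 2^4 = 16 messages m ∈ F_2^4.
For each, compute codeword c = mG in F_2^6, then tally its weight.
  m = 0000 → c = 000000, weight = 0.
  m = 1000 → c = 000111, weight = 3.
  m = 0100 → c = 100100, weight = 2.
  m = 1100 → c = 100011, weight = 3.
  m = 0010 → c = 110111, weight = 5.
  m = 1010 → c = 110000, weight = 2.
  m = 0110 → c = 010011, weight = 3.
  m = 1110 → c = 010100, weight = 2.
  m = 0001 → c = 010111, weight = 4.
  m = 1001 → c = 010000, weight = 1.
  m = 0101 → c = 110011, weight = 4.
  m = 1101 → c = 110100, weight = 3.
  m = 0011 → c = 100000, weight = 1.
  m = 1011 → c = 100111, weight = 4.
  m = 0111 → c = 000100, weight = 1.
  m = 1111 → c = 000011, weight = 2.
Tally weights:
  weight 0: 1 codewords.
  weight 1: 3 codewords.
  weight 2: 4 codewords.
  weight 3: 4 codewords.
  weight 4: 3 codewords.
  weight 5: 1 codewords.
Minimum distance d = smallest w > 0 with A_w > 0 = 1.
Sanity: Σ A_w = 16 = 2^4 = 16 ✓.


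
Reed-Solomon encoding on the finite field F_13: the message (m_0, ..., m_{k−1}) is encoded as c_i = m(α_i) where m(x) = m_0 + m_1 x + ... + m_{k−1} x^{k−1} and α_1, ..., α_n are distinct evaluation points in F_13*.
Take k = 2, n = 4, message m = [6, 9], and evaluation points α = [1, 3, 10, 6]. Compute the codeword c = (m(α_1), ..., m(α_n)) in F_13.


c = [2, 7, 5, 8]

Message polynomial: m(x) = 6 + 9·x (mod 13).
For each evaluation point α_i, compute m(α_i) mod 13:
  α_1 = 1: Horner steps 9 → 2, so m(1) = 2.
  α_2 = 3: Horner steps 9 → 7, so m(3) = 7.
  α_3 = 10: Horner steps 9 → 5, so m(10) = 5.
  α_4 = 6: Horner steps 9 → 8, so m(6) = 8.
Codeword c = [2, 7, 5, 8] ∈ F_13^4.


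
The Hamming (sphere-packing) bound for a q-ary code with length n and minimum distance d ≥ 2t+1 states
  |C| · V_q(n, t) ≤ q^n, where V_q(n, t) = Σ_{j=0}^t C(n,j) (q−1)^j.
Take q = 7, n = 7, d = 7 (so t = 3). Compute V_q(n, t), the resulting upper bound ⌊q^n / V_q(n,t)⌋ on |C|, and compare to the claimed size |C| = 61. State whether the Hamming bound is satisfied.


V_q(n, t) = 8359, q^n = 823543, Hamming bound = 98, |C| = 61 ≤ bound (satisfied).

Step 1: Compute V_q(n, t) = Σ_{j=0}^3 C(n, j) (q−1)^j.
  j = 0: C(7,0)·(6)^0 = 1·1 = 1.
  j = 1: C(7,1)·(6)^1 = 7·6 = 42.
  j = 2: C(7,2)·(6)^2 = 21·36 = 756.
  j = 3: C(7,3)·(6)^3 = 35·216 = 7560.
  V_q(n, t) = 1 + 42 + 756 + 7560 = 8359.
Step 2: q^n = 7^7 = 823543.
Step 3: Hamming bound ⌊q^n / V_q(n,t)⌋ = ⌊823543/8359⌋ = 98.
Step 4: Compare |C| = 61 to 98: satisfied.
The claimed |C| lies below the Hamming bound.


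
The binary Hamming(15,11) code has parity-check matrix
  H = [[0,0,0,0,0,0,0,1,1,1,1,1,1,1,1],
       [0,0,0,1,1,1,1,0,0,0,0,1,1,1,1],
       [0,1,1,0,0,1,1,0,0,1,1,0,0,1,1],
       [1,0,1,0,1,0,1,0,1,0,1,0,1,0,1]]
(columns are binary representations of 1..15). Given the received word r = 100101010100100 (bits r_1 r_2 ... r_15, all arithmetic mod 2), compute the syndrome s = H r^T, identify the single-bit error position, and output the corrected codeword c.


s = (1, 1, 0, 0)^T, error position = 12, corrected codeword c = 100101010101100

Compute s = H r^T mod 2 one row at a time:
  s_1 = 1 + 0 + 1 + 0 + 0 + 1 + 0 + 0 = 3 ≡ 1 (mod 2).
  s_2 = 1 + 0 + 1 + 0 + 0 + 1 + 0 + 0 = 3 ≡ 1 (mod 2).
  s_3 = 0 + 0 + 1 + 0 + 1 + 0 + 0 + 0 = 2 ≡ 0 (mod 2).
  s_4 = 1 + 0 + 0 + 0 + 0 + 0 + 1 + 0 = 2 ≡ 0 (mod 2).
s = (1, 1, 0, 0)^T — this equals column 12 of H (binary 1100), so error is at position 12.
Correct: flip bit 12 of r = 100101010100100 to get c = 100101010101100.
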